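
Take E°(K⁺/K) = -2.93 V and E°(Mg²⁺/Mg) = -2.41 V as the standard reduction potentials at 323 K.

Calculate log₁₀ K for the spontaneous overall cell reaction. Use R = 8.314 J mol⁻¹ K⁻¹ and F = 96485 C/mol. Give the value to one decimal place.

Cathode: Mg²⁺/Mg; anode: K⁺/K. E°cell = (-2.41) − (-2.93) = +0.52 V, with n = 2.
ΔG° = −nFE° = −RT ln K, so ln K = nFE°/(RT) = (2)(96485)(+0.52) / ((8.314)(323)) = 37.366.
log₁₀ K = 37.366 / ln 10 = 16.2.

16.2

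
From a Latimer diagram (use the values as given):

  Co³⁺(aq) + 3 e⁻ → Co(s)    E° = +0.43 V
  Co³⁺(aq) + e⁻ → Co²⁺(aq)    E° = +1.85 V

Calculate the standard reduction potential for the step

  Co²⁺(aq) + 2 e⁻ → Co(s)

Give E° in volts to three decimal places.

-0.280 V

Sequential free energies add, so n₃E°₃ = n₁E°₁ + n₂E°₂.
With n₃ = 3, and the known step contributing 1×(+1.85) V, the unknown satisfies 2·E° = 3×(+0.43) − 1×(+1.85) = -0.560.
E° = -0.560 / 2 = -0.280 V.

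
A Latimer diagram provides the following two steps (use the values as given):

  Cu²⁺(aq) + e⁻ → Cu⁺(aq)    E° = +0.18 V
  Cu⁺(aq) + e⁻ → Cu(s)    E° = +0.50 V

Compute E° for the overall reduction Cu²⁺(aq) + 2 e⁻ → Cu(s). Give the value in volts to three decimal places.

Standard free energies of sequential steps add: ΔG°₃ = ΔG°₁ + ΔG°₂, so n₃E°₃ = n₁E°₁ + n₂E°₂.
E°₃ = (1×+0.18 + 1×+0.50) / 2 = (+0.680) / 2 = +0.340 V.

+0.340 V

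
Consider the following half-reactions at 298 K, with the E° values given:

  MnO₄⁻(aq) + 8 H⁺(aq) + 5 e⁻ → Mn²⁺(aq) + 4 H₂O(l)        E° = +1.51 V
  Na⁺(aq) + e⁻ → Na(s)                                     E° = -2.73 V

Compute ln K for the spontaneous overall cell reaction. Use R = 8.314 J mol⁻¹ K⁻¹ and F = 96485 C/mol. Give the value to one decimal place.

Cathode: MnO₄⁻/Mn²⁺; anode: Na⁺/Na. E°cell = (+1.51) − (-2.73) = +4.24 V, with n = 5.
ΔG° = −nFE° = −RT ln K, so ln K = nFE°/(RT) = (5)(96485)(+4.24) / ((8.314)(298)) = 825.599.

825.6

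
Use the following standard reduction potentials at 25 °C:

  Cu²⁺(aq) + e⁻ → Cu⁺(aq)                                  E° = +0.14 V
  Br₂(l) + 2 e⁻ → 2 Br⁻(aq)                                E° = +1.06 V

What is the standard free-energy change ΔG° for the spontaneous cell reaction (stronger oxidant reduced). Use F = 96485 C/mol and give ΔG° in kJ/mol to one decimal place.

-177.5 kJ/mol

Br₂/Br⁻ (E° = +1.06 V) is the cathode; Cu²⁺/Cu⁺ (E° = +0.14 V) is the anode, so E°cell = +0.92 V.
Balancing electrons gives n = 2 (lcm of 2 and 1).
ΔG° = −nFE° = −(2)(96485)(+0.92) = -177,532 J = -177.5 kJ/mol.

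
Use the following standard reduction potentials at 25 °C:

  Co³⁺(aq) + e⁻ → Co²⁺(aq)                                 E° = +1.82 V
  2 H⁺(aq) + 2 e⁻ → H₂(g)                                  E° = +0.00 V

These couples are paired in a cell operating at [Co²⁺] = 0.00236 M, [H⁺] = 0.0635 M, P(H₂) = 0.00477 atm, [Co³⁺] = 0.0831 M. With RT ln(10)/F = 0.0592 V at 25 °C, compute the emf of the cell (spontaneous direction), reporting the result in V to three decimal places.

Co³⁺/Co²⁺ is the cathode (higher E°), H⁺/H₂ the anode: E°cell = +1.82 − (+0.00) = +1.82 V, n = 2.
Overall: 2 Co³⁺(aq) + H₂(g) → 2 Co²⁺(aq) + 2 H⁺(aq)
Q = [Co²⁺]^2·[H⁺]^2 / ([Co³⁺]^2·P(H₂)); log Q = -3.166.
E = E° − (0.0592/n) log Q = +1.82 − (0.0592/2)(-3.166) = +1.914 V.

+1.914 V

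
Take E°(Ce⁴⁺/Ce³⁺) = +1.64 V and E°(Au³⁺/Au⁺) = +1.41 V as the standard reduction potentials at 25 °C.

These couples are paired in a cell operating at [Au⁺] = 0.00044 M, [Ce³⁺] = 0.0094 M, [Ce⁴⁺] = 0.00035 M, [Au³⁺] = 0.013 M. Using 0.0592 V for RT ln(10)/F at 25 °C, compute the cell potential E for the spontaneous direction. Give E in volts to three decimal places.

Ce⁴⁺/Ce³⁺ is the cathode (higher E°), Au³⁺/Au⁺ the anode: E°cell = +1.64 − (+1.41) = +0.23 V, n = 2.
Overall: 2 Ce⁴⁺(aq) + Au⁺(aq) → 2 Ce³⁺(aq) + Au³⁺(aq)
Q = [Ce³⁺]^2·[Au³⁺] / ([Ce⁴⁺]^2·[Au⁺]); log Q = 4.329.
E = E° − (0.0592/n) log Q = +0.23 − (0.0592/2)(4.329) = +0.102 V.

+0.102 V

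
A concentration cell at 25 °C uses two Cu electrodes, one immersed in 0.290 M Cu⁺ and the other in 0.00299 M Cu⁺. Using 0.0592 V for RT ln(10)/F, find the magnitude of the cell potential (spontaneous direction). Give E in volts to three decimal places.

+0.118 V

For a concentration cell E°cell = 0. The 0.290 M side is the cathode (reduction is favoured where [Cu⁺] is higher).
With n = 1, E = −(0.0592/1) log([Cu⁺]ₐₙ/[Cu⁺]꜀ₐₜ) = −(0.0592/1) log(0.00299/0.29) = −(0.0592/1)(-1.987) = +0.118 V.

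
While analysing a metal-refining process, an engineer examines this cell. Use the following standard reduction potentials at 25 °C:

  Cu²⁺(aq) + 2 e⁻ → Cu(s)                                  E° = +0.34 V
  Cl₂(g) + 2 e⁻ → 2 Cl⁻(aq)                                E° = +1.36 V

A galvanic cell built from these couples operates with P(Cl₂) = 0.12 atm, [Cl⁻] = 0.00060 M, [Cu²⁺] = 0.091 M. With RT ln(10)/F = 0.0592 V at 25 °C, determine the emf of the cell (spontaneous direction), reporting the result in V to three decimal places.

+1.214 V

Cl₂/Cl⁻ is the cathode (higher E°), Cu²⁺/Cu the anode: E°cell = +1.36 − (+0.34) = +1.02 V, n = 2.
Overall: Cl₂(g) + Cu(s) → 2 Cl⁻(aq) + Cu²⁺(aq)
Q = [Cl⁻]^2·[Cu²⁺] / (P(Cl₂)); log Q = -6.564.
E = E° − (0.0592/n) log Q = +1.02 − (0.0592/2)(-6.564) = +1.214 V.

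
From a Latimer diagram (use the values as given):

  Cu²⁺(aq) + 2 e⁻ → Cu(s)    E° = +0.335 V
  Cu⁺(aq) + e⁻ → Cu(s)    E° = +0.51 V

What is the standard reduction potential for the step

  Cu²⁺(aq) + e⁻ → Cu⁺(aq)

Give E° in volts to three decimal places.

Sequential free energies add, so n₃E°₃ = n₁E°₁ + n₂E°₂.
With n₃ = 2, and the known step contributing 1×(+0.51) V, the unknown satisfies 1·E° = 2×(+0.335) − 1×(+0.51) = +0.160.
E° = +0.160 / 1 = +0.160 V.

+0.160 V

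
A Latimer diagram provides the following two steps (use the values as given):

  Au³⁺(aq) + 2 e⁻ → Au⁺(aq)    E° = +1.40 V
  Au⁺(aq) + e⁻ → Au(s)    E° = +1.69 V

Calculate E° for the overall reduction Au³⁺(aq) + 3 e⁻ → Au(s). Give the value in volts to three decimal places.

+1.497 V

Adding the free-energy changes (−nFE°) of the two steps gives −n₃FE°₃ = −n₁FE°₁ − n₂FE°₂.
E°₃ = (2×+1.40 + 1×+1.69) / 3 = (+4.490) / 3 = +1.497 V.
E° values themselves are not directly additive — weighting by electron count is essential.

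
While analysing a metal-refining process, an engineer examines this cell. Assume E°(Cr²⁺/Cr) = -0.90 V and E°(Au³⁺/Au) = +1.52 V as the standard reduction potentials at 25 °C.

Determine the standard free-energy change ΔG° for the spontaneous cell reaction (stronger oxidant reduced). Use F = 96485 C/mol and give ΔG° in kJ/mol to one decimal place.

-1401.0 kJ/mol

Au³⁺/Au (E° = +1.52 V) is the cathode; Cr²⁺/Cr (E° = -0.90 V) is the anode, so E°cell = +2.42 V.
Balancing electrons gives n = 6 (lcm of 3 and 2).
ΔG° = −nFE° = −(6)(96485)(+2.42) = -1,400,962 J = -1401.0 kJ/mol.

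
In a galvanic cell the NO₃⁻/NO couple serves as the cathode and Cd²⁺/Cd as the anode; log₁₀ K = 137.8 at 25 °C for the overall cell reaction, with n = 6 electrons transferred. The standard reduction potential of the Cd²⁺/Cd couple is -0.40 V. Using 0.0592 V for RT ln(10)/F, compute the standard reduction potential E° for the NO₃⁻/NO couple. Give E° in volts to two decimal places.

+0.96 V

E°cell = (0.0592/n)·log K = (0.0592/6)(137.8) = +1.360 V.
Since NO₃⁻/NO is the cathode and Cd²⁺/Cd the anode, E°cell = E°(NO₃⁻/NO) − E°(Cd²⁺/Cd).
So E°(NO₃⁻/NO) = E°cell + E°(Cd²⁺/Cd) = +1.360 + (-0.40) = +0.96 V.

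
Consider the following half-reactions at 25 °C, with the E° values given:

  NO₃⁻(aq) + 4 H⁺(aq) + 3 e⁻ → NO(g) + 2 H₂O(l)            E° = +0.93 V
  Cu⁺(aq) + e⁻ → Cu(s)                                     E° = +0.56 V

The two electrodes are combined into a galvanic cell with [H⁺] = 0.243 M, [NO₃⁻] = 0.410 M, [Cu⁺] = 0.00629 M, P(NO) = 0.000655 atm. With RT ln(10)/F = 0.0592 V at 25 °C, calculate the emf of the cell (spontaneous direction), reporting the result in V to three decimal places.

NO₃⁻/NO is the cathode (higher E°), Cu⁺/Cu the anode: E°cell = +0.93 − (+0.56) = +0.37 V, n = 3.
Overall: NO₃⁻(aq) + 4 H⁺(aq) + 3 Cu(s) → NO(g) + 2 H₂O(l) + 3 Cu⁺(aq)
Q = P(NO)·[Cu⁺]^3 / ([NO₃⁻]·[H⁺]^4); log Q = -6.943.
E = E° − (0.0592/n) log Q = +0.37 − (0.0592/3)(-6.943) = +0.507 V.

+0.507 V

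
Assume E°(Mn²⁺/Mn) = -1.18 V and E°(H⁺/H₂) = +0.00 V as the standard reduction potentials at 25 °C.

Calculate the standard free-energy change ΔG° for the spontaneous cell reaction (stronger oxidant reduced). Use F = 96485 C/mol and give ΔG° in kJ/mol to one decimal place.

H⁺/H₂ (E° = +0.00 V) is the cathode; Mn²⁺/Mn (E° = -1.18 V) is the anode, so E°cell = +1.18 V.
Balancing electrons gives n = 2 (lcm of 2 and 2).
ΔG° = −nFE° = −(2)(96485)(+1.18) = -227,705 J = -227.7 kJ/mol.

-227.7 kJ/mol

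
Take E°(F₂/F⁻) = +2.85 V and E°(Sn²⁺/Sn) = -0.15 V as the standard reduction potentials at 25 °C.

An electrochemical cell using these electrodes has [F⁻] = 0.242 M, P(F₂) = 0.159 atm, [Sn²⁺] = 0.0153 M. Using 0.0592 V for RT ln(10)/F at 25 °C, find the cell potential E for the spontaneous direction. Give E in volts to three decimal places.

F₂/F⁻ is the cathode (higher E°), Sn²⁺/Sn the anode: E°cell = +2.85 − (-0.15) = +3.00 V, n = 2.
Overall: F₂(g) + Sn(s) → 2 F⁻(aq) + Sn²⁺(aq)
Q = [F⁻]^2·[Sn²⁺] / (P(F₂)); log Q = -2.249.
E = E° − (0.0592/n) log Q = +3.00 − (0.0592/2)(-2.249) = +3.067 V.

+3.067 V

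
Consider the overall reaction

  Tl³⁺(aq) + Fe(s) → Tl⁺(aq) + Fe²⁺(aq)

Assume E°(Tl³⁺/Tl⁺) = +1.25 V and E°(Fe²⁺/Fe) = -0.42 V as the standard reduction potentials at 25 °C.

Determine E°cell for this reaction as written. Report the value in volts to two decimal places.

+1.67 V

The Tl³⁺/Tl⁺ couple has the higher reduction potential, so it is the cathode; Fe²⁺/Fe is oxidised at the anode.
E°cell = E°(cathode) − E°(anode) = (+1.25) − (-0.42) = +1.67 V.
Since E°cell > 0, the reaction is spontaneous under standard conditions.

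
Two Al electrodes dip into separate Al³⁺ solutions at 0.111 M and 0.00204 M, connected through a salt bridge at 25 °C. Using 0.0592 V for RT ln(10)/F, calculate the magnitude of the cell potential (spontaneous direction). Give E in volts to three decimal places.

+0.034 V

For a concentration cell E°cell = 0. The 0.111 M side is the cathode (reduction is favoured where [Al³⁺] is higher).
With n = 3, E = −(0.0592/3) log([Al³⁺]ₐₙ/[Al³⁺]꜀ₐₜ) = −(0.0592/3) log(0.00204/0.111) = −(0.0592/3)(-1.736) = +0.034 V.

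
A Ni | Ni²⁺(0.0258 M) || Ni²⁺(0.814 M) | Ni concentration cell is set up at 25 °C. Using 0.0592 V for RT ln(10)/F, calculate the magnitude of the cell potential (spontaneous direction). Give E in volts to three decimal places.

For a concentration cell E°cell = 0. The 0.814 M side is the cathode (reduction is favoured where [Ni²⁺] is higher).
With n = 2, E = −(0.0592/2) log([Ni²⁺]ₐₙ/[Ni²⁺]꜀ₐₜ) = −(0.0592/2) log(0.0258/0.814) = −(0.0592/2)(-1.499) = +0.044 V.

+0.044 V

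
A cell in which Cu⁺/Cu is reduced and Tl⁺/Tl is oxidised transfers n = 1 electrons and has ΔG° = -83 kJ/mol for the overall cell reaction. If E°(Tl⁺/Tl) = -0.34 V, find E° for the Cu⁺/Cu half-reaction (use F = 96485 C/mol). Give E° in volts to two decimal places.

+0.52 V

E°cell = −ΔG°/(nF) = −(-83×10³)/((1)(96485)) = +0.860 V.
Since Cu⁺/Cu is the cathode and Tl⁺/Tl the anode, E°cell = E°(Cu⁺/Cu) − E°(Tl⁺/Tl).
So E°(Cu⁺/Cu) = E°cell + E°(Tl⁺/Tl) = +0.860 + (-0.34) = +0.52 V.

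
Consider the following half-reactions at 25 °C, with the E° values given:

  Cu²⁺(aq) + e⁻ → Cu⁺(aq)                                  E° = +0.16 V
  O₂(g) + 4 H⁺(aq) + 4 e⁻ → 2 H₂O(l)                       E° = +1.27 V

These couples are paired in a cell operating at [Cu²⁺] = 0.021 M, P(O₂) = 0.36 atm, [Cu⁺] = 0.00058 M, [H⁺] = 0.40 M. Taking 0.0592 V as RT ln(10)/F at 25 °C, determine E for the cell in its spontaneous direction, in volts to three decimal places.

+0.988 V

O₂/H₂O is the cathode (higher E°), Cu²⁺/Cu⁺ the anode: E°cell = +1.27 − (+0.16) = +1.11 V, n = 4.
Overall: O₂(g) + 4 H⁺(aq) + 4 Cu⁺(aq) → 2 H₂O(l) + 4 Cu²⁺(aq)
Q = [Cu²⁺]^4 / (P(O₂)·[H⁺]^4·[Cu⁺]^4); log Q = 8.271.
E = E° − (0.0592/n) log Q = +1.11 − (0.0592/4)(8.271) = +0.988 V.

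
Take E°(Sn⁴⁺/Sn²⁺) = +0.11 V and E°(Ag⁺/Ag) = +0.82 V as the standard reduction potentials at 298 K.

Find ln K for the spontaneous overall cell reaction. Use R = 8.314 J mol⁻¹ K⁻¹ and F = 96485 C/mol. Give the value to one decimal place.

Cathode: Ag⁺/Ag; anode: Sn⁴⁺/Sn²⁺. E°cell = (+0.82) − (+0.11) = +0.71 V, with n = 2.
ΔG° = −nFE° = −RT ln K, so ln K = nFE°/(RT) = (2)(96485)(+0.71) / ((8.314)(298)) = 55.300.

55.3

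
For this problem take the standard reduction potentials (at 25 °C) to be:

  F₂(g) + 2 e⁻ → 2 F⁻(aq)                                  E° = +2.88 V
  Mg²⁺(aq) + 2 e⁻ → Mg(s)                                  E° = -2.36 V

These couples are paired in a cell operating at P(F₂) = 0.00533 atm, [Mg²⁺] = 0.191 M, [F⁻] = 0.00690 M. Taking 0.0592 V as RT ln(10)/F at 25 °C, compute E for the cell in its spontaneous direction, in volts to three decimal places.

F₂/F⁻ is the cathode (higher E°), Mg²⁺/Mg the anode: E°cell = +2.88 − (-2.36) = +5.24 V, n = 2.
Overall: F₂(g) + Mg(s) → 2 F⁻(aq) + Mg²⁺(aq)
Q = [F⁻]^2·[Mg²⁺] / (P(F₂)); log Q = -2.768.
E = E° − (0.0592/n) log Q = +5.24 − (0.0592/2)(-2.768) = +5.322 V.

+5.322 V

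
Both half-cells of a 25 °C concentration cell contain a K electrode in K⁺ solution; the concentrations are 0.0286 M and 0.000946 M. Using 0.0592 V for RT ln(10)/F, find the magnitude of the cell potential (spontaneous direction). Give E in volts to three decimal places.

For a concentration cell E°cell = 0. The 0.0286 M side is the cathode (reduction is favoured where [K⁺] is higher).
With n = 1, E = −(0.0592/1) log([K⁺]ₐₙ/[K⁺]꜀ₐₜ) = −(0.0592/1) log(0.000946/0.0286) = −(0.0592/1)(-1.480) = +0.088 V.

+0.088 V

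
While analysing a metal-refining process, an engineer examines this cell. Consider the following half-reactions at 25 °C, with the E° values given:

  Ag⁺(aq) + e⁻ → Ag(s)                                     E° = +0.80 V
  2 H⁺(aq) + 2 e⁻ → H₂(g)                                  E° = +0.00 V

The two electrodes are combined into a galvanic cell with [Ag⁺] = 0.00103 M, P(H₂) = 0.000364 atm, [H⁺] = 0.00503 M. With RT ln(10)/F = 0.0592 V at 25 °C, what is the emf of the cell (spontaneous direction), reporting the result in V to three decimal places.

Ag⁺/Ag is the cathode (higher E°), H⁺/H₂ the anode: E°cell = +0.80 − (+0.00) = +0.80 V, n = 2.
Overall: 2 Ag⁺(aq) + H₂(g) → 2 Ag(s) + 2 H⁺(aq)
Q = [H⁺]^2 / ([Ag⁺]^2·P(H₂)); log Q = 4.816.
E = E° − (0.0592/n) log Q = +0.80 − (0.0592/2)(4.816) = +0.657 V.

+0.657 V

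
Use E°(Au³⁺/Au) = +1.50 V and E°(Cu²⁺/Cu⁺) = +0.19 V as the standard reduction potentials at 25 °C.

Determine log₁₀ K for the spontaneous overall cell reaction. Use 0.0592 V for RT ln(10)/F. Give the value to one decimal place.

Cathode: Au³⁺/Au; anode: Cu²⁺/Cu⁺. E°cell = +1.31 V, n = 3.
log K = nE°cell / 0.0592 = (3)(+1.31) / 0.0592 = 66.4.

66.4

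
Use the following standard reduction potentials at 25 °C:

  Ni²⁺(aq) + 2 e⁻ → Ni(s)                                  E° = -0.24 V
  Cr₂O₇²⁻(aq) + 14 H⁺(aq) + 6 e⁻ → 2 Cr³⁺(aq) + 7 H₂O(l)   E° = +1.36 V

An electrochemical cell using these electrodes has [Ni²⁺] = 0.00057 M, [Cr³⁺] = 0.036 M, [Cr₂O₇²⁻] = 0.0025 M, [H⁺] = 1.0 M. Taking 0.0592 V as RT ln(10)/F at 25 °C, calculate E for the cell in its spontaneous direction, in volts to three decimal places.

+1.699 V

Cr₂O₇²⁻/Cr³⁺ is the cathode (higher E°), Ni²⁺/Ni the anode: E°cell = +1.36 − (-0.24) = +1.60 V, n = 6.
Overall: Cr₂O₇²⁻(aq) + 14 H⁺(aq) + 3 Ni(s) → 2 Cr³⁺(aq) + 7 H₂O(l) + 3 Ni²⁺(aq)
Q = [Cr³⁺]^2·[Ni²⁺]^3 / ([Cr₂O₇²⁻]·[H⁺]^14); log Q = -10.018.
E = E° − (0.0592/n) log Q = +1.60 − (0.0592/6)(-10.018) = +1.699 V.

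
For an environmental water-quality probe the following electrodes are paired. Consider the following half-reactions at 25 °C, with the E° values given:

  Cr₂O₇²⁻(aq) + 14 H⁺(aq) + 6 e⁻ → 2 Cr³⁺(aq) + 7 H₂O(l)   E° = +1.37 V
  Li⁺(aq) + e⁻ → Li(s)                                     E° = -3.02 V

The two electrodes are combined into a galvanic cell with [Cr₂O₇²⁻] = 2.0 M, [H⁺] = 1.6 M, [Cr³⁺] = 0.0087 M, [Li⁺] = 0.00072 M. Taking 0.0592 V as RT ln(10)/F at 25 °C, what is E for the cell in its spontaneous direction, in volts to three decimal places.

+4.648 V

Cr₂O₇²⁻/Cr³⁺ is the cathode (higher E°), Li⁺/Li the anode: E°cell = +1.37 − (-3.02) = +4.39 V, n = 6.
Overall: Cr₂O₇²⁻(aq) + 14 H⁺(aq) + 6 Li(s) → 2 Cr³⁺(aq) + 7 H₂O(l) + 6 Li⁺(aq)
Q = [Cr³⁺]^2·[Li⁺]^6 / ([Cr₂O₇²⁻]·[H⁺]^14); log Q = -26.136.
E = E° − (0.0592/n) log Q = +4.39 − (0.0592/6)(-26.136) = +4.648 V.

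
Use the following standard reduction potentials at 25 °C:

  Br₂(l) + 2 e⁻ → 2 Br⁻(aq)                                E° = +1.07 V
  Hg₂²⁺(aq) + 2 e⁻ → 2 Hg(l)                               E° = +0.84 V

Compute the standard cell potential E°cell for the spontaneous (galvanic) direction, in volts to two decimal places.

+0.23 V

The Br₂/Br⁻ couple has the higher reduction potential, so it is the cathode; Hg₂²⁺/Hg is oxidised at the anode.
E°cell = E°(cathode) − E°(anode) = (+1.07) − (+0.84) = +0.23 V.
Since E°cell > 0, the reaction is spontaneous under standard conditions.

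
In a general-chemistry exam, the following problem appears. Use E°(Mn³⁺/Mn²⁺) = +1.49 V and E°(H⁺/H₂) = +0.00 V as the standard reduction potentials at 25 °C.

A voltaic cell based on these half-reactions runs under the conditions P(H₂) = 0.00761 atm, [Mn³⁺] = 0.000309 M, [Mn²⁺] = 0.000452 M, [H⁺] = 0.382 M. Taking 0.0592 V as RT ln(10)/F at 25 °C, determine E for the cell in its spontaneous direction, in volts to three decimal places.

Mn³⁺/Mn²⁺ is the cathode (higher E°), H⁺/H₂ the anode: E°cell = +1.49 − (+0.00) = +1.49 V, n = 2.
Overall: 2 Mn³⁺(aq) + H₂(g) → 2 Mn²⁺(aq) + 2 H⁺(aq)
Q = [Mn²⁺]^2·[H⁺]^2 / ([Mn³⁺]^2·P(H₂)); log Q = 1.613.
E = E° − (0.0592/n) log Q = +1.49 − (0.0592/2)(1.613) = +1.442 V.

+1.442 V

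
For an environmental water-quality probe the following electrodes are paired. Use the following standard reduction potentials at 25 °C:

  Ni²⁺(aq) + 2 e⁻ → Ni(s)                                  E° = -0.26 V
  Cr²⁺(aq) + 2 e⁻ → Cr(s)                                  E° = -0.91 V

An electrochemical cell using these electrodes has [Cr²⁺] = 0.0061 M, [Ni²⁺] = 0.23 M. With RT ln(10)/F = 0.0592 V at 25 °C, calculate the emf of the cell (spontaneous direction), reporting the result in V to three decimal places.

+0.697 V

Ni²⁺/Ni is the cathode (higher E°), Cr²⁺/Cr the anode: E°cell = -0.26 − (-0.91) = +0.65 V, n = 2.
Overall: Ni²⁺(aq) + Cr(s) → Ni(s) + Cr²⁺(aq)
Q = [Cr²⁺] / ([Ni²⁺]); log Q = -1.576.
E = E° − (0.0592/n) log Q = +0.65 − (0.0592/2)(-1.576) = +0.697 V.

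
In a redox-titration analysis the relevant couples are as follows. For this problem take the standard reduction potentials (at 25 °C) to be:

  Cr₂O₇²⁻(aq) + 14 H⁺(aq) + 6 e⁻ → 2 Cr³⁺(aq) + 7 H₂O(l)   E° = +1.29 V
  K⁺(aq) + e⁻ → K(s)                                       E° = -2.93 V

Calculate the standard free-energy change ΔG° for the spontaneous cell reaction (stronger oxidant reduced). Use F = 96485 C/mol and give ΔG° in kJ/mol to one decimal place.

Cr₂O₇²⁻/Cr³⁺ (E° = +1.29 V) is the cathode; K⁺/K (E° = -2.93 V) is the anode, so E°cell = +4.22 V.
Balancing electrons gives n = 6 (lcm of 6 and 1).
ΔG° = −nFE° = −(6)(96485)(+4.22) = -2,443,000 J = -2443.0 kJ/mol.

-2443.0 kJ/mol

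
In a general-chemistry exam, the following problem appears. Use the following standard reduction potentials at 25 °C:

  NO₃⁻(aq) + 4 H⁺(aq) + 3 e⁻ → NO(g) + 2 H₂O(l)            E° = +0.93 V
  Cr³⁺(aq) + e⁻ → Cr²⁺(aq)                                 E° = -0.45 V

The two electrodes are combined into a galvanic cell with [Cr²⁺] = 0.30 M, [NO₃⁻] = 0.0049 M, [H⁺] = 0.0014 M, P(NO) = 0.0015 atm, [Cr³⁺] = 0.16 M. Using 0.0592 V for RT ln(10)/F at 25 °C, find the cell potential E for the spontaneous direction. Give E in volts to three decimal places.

+1.181 V

NO₃⁻/NO is the cathode (higher E°), Cr³⁺/Cr²⁺ the anode: E°cell = +0.93 − (-0.45) = +1.38 V, n = 3.
Overall: NO₃⁻(aq) + 4 H⁺(aq) + 3 Cr²⁺(aq) → NO(g) + 2 H₂O(l) + 3 Cr³⁺(aq)
Q = P(NO)·[Cr³⁺]^3 / ([NO₃⁻]·[H⁺]^4·[Cr²⁺]^3); log Q = 10.082.
E = E° − (0.0592/n) log Q = +1.38 − (0.0592/3)(10.082) = +1.181 V.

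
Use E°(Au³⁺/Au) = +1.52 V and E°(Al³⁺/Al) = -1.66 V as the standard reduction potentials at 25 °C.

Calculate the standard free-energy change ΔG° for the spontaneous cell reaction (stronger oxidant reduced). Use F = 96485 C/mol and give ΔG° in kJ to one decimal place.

-920.5 kJ

Au³⁺/Au (E° = +1.52 V) is the cathode; Al³⁺/Al (E° = -1.66 V) is the anode, so E°cell = +3.18 V.
Balancing electrons gives n = 3 (lcm of 3 and 3).
ΔG° = −nFE° = −(3)(96485)(+3.18) = -920,467 J = -920.5 kJ.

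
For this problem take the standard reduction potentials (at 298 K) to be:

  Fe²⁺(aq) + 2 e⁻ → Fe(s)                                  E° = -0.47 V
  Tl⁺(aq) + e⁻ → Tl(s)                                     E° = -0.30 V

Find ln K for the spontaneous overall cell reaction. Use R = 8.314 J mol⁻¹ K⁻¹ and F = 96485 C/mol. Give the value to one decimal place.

13.2

Cathode: Tl⁺/Tl; anode: Fe²⁺/Fe. E°cell = (-0.30) − (-0.47) = +0.17 V, with n = 2.
ΔG° = −nFE° = −RT ln K, so ln K = nFE°/(RT) = (2)(96485)(+0.17) / ((8.314)(298)) = 13.241.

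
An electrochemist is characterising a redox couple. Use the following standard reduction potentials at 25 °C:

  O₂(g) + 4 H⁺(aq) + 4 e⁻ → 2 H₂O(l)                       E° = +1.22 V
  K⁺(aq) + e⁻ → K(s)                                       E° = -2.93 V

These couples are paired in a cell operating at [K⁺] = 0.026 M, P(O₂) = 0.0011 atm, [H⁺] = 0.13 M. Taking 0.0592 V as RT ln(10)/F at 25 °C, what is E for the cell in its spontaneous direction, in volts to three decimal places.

+4.148 V

O₂/H₂O is the cathode (higher E°), K⁺/K the anode: E°cell = +1.22 − (-2.93) = +4.15 V, n = 4.
Overall: O₂(g) + 4 H⁺(aq) + 4 K(s) → 2 H₂O(l) + 4 K⁺(aq)
Q = [K⁺]^4 / (P(O₂)·[H⁺]^4); log Q = 0.163.
E = E° − (0.0592/n) log Q = +4.15 − (0.0592/4)(0.163) = +4.148 V.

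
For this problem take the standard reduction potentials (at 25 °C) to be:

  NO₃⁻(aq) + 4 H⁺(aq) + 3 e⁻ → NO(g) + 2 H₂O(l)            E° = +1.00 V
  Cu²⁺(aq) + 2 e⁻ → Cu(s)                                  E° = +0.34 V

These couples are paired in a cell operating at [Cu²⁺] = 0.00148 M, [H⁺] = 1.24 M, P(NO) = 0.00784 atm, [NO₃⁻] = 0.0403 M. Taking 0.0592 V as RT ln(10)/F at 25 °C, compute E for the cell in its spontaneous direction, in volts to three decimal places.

+0.765 V

NO₃⁻/NO is the cathode (higher E°), Cu²⁺/Cu the anode: E°cell = +1.00 − (+0.34) = +0.66 V, n = 6.
Overall: 2 NO₃⁻(aq) + 8 H⁺(aq) + 3 Cu(s) → 2 NO(g) + 4 H₂O(l) + 3 Cu²⁺(aq)
Q = P(NO)^2·[Cu²⁺]^3 / ([NO₃⁻]^2·[H⁺]^8); log Q = -10.659.
E = E° − (0.0592/n) log Q = +0.66 − (0.0592/6)(-10.659) = +0.765 V.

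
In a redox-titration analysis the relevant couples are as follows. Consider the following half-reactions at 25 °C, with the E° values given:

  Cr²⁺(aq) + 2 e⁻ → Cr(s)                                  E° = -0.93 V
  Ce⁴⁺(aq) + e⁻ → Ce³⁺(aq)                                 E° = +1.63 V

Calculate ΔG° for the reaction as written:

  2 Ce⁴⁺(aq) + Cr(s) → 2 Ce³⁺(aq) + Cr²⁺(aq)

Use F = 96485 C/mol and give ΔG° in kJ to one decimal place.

As written, Ce⁴⁺/Ce³⁺ is reduced (cathode) and Cr²⁺/Cr is oxidised (anode), so E°cell = (+1.63) − (-0.93) = +2.56 V.
Balancing electrons gives n = 2.
ΔG° = −nFE° = −(2)(96485)(+2.56) = -494,003 J = -494.0 kJ.

-494.0 kJ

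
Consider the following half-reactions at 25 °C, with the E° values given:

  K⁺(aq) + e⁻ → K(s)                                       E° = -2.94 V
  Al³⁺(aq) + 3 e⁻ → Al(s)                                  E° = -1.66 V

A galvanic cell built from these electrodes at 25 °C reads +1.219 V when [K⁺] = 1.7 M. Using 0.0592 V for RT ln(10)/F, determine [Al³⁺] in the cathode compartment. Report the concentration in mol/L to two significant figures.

0.0040 M

Al³⁺/Al is the cathode, K⁺/K the anode: E°cell = +1.28 V, n = 3.
Overall reaction: Al³⁺(aq) + 3 K(s) → Al(s) + 3 K⁺(aq); Q = [K⁺]^3/[Al³⁺]^1.
From E = E° − (0.0592/n) log Q: log Q = (E° − E)·n/0.0592 = (+1.28 − (+1.219))·3/0.0592 = 3.0912.
So 1·log[Al³⁺] = 3·log(1.7) − log Q = 0.6913 − (3.0912) = -2.3999; [Al³⁺] = 10^(-2.3999) ≈ 0.0040 M.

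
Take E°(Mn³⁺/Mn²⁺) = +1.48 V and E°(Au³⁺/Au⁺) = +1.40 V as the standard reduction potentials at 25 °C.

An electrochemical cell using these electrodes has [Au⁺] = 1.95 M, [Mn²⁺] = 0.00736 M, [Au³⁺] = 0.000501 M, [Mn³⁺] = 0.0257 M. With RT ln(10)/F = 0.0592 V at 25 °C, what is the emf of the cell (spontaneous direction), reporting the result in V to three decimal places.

Mn³⁺/Mn²⁺ is the cathode (higher E°), Au³⁺/Au⁺ the anode: E°cell = +1.48 − (+1.40) = +0.08 V, n = 2.
Overall: 2 Mn³⁺(aq) + Au⁺(aq) → 2 Mn²⁺(aq) + Au³⁺(aq)
Q = [Mn²⁺]^2·[Au³⁺] / ([Mn³⁺]^2·[Au⁺]); log Q = -4.676.
E = E° − (0.0592/n) log Q = +0.08 − (0.0592/2)(-4.676) = +0.218 V.

+0.218 V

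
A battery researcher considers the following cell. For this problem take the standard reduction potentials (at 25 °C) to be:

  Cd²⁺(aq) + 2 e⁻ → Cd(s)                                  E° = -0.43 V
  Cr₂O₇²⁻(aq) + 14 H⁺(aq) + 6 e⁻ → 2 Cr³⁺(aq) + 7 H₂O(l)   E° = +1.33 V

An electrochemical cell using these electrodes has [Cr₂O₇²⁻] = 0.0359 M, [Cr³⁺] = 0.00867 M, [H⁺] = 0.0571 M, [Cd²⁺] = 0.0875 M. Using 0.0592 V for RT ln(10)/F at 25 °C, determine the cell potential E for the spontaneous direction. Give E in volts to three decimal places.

Cr₂O₇²⁻/Cr³⁺ is the cathode (higher E°), Cd²⁺/Cd the anode: E°cell = +1.33 − (-0.43) = +1.76 V, n = 6.
Overall: Cr₂O₇²⁻(aq) + 14 H⁺(aq) + 3 Cd(s) → 2 Cr³⁺(aq) + 7 H₂O(l) + 3 Cd²⁺(aq)
Q = [Cr³⁺]^2·[Cd²⁺]^3 / ([Cr₂O₇²⁻]·[H⁺]^14); log Q = 11.554.
E = E° − (0.0592/n) log Q = +1.76 − (0.0592/6)(11.554) = +1.646 V.

+1.646 V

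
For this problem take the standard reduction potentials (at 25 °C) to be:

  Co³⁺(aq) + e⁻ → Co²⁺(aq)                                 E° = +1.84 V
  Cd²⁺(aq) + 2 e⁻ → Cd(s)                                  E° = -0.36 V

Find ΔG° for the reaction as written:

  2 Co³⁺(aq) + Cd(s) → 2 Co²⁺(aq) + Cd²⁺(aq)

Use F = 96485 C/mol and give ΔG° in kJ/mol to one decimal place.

-424.5 kJ/mol

As written, Co³⁺/Co²⁺ is reduced (cathode) and Cd²⁺/Cd is oxidised (anode), so E°cell = (+1.84) − (-0.36) = +2.20 V.
Balancing electrons gives n = 2.
ΔG° = −nFE° = −(2)(96485)(+2.20) = -424,534 J = -424.5 kJ/mol.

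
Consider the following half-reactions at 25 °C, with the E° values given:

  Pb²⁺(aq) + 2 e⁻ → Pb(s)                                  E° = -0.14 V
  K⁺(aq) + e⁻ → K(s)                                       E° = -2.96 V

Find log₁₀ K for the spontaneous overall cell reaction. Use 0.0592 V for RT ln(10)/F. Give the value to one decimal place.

Cathode: Pb²⁺/Pb; anode: K⁺/K. E°cell = +2.82 V, n = 2.
log K = nE°cell / 0.0592 = (2)(+2.82) / 0.0592 = 95.3.

95.3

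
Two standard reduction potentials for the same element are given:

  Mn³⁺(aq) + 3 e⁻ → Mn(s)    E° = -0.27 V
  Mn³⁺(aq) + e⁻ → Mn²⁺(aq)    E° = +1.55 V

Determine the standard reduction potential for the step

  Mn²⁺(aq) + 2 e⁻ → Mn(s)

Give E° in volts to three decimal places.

Sequential free energies add, so n₃E°₃ = n₁E°₁ + n₂E°₂.
With n₃ = 3, and the known step contributing 1×(+1.55) V, the unknown satisfies 2·E° = 3×(-0.27) − 1×(+1.55) = -2.360.
E° = -2.360 / 2 = -1.180 V.

-1.180 V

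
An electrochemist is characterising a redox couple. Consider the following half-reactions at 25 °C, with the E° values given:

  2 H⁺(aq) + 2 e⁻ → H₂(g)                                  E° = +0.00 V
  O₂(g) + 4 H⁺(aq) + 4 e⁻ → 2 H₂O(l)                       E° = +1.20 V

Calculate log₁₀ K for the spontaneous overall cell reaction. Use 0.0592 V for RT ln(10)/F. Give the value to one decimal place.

Cathode: O₂/H₂O; anode: H⁺/H₂. E°cell = +1.20 V, n = 4.
log K = nE°cell / 0.0592 = (4)(+1.20) / 0.0592 = 81.1.

81.1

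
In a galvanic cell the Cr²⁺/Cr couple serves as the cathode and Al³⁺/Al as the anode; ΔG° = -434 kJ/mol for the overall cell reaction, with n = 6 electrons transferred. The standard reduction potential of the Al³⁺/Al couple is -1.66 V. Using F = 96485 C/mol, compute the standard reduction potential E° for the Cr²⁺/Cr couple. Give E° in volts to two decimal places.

-0.91 V

E°cell = −ΔG°/(nF) = −(-434×10³)/((6)(96485)) = +0.750 V.
Since Cr²⁺/Cr is the cathode and Al³⁺/Al the anode, E°cell = E°(Cr²⁺/Cr) − E°(Al³⁺/Al).
So E°(Cr²⁺/Cr) = E°cell + E°(Al³⁺/Al) = +0.750 + (-1.66) = -0.91 V.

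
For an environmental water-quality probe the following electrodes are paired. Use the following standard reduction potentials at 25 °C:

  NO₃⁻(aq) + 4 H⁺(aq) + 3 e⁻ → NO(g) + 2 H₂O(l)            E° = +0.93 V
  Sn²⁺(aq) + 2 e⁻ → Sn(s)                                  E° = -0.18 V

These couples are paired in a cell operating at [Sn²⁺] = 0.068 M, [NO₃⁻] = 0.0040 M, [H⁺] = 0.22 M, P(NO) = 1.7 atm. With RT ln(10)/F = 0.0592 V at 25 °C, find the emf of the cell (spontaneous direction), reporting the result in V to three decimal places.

NO₃⁻/NO is the cathode (higher E°), Sn²⁺/Sn the anode: E°cell = +0.93 − (-0.18) = +1.11 V, n = 6.
Overall: 2 NO₃⁻(aq) + 8 H⁺(aq) + 3 Sn(s) → 2 NO(g) + 4 H₂O(l) + 3 Sn²⁺(aq)
Q = P(NO)^2·[Sn²⁺]^3 / ([NO₃⁻]^2·[H⁺]^8); log Q = 7.015.
E = E° − (0.0592/n) log Q = +1.11 − (0.0592/6)(7.015) = +1.041 V.

+1.041 V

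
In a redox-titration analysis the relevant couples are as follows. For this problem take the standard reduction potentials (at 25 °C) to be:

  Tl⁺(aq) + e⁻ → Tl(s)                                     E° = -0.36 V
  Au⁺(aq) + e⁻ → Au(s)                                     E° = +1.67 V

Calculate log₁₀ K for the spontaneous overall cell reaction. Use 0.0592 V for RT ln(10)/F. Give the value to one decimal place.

Cathode: Au⁺/Au; anode: Tl⁺/Tl. E°cell = +2.03 V, n = 1.
log K = nE°cell / 0.0592 = (1)(+2.03) / 0.0592 = 34.3.

34.3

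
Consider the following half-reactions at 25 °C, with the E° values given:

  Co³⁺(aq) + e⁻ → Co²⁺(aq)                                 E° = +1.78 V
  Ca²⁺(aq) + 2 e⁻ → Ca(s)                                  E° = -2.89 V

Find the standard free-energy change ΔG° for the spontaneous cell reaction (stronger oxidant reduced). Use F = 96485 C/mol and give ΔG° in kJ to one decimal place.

-901.2 kJ

Co³⁺/Co²⁺ (E° = +1.78 V) is the cathode; Ca²⁺/Ca (E° = -2.89 V) is the anode, so E°cell = +4.67 V.
Balancing electrons gives n = 2 (lcm of 1 and 2).
ΔG° = −nFE° = −(2)(96485)(+4.67) = -901,170 J = -901.2 kJ.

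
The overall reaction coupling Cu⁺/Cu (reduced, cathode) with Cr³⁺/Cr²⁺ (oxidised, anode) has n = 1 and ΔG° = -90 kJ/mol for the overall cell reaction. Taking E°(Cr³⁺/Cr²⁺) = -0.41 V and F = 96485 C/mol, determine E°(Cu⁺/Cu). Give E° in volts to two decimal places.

+0.52 V

E°cell = −ΔG°/(nF) = −(-90×10³)/((1)(96485)) = +0.933 V.
Since Cu⁺/Cu is the cathode and Cr³⁺/Cr²⁺ the anode, E°cell = E°(Cu⁺/Cu) − E°(Cr³⁺/Cr²⁺).
So E°(Cu⁺/Cu) = E°cell + E°(Cr³⁺/Cr²⁺) = +0.933 + (-0.41) = +0.52 V.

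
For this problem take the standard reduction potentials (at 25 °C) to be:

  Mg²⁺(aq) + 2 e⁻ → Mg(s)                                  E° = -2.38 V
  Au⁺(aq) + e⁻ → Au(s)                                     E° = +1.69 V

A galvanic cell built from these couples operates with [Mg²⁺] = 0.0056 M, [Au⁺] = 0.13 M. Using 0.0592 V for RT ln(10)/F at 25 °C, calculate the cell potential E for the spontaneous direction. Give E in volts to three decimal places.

Au⁺/Au is the cathode (higher E°), Mg²⁺/Mg the anode: E°cell = +1.69 − (-2.38) = +4.07 V, n = 2.
Overall: 2 Au⁺(aq) + Mg(s) → 2 Au(s) + Mg²⁺(aq)
Q = [Mg²⁺] / ([Au⁺]^2); log Q = -0.480.
E = E° − (0.0592/n) log Q = +4.07 − (0.0592/2)(-0.480) = +4.084 V.

+4.084 V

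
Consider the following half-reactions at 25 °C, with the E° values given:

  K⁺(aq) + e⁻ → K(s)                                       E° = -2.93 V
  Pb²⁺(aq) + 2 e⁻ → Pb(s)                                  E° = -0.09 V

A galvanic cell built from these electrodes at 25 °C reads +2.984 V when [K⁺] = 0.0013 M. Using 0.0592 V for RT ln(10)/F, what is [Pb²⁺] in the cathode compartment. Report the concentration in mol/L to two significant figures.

0.12 M

Pb²⁺/Pb is the cathode, K⁺/K the anode: E°cell = +2.84 V, n = 2.
Overall reaction: Pb²⁺(aq) + 2 K(s) → Pb(s) + 2 K⁺(aq); Q = [K⁺]^2/[Pb²⁺]^1.
From E = E° − (0.0592/n) log Q: log Q = (E° − E)·n/0.0592 = (+2.84 − (+2.984))·2/0.0592 = -4.8649.
So 1·log[Pb²⁺] = 2·log(0.0013) − log Q = -5.7721 − (-4.8649) = -0.9072; [Pb²⁺] = 10^(-0.9072) ≈ 0.12 M.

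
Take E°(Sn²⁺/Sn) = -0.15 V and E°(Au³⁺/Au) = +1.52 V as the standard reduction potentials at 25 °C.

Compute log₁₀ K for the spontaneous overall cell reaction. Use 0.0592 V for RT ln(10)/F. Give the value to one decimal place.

Cathode: Au³⁺/Au; anode: Sn²⁺/Sn. E°cell = +1.67 V, n = 6.
log K = nE°cell / 0.0592 = (6)(+1.67) / 0.0592 = 169.3.

169.3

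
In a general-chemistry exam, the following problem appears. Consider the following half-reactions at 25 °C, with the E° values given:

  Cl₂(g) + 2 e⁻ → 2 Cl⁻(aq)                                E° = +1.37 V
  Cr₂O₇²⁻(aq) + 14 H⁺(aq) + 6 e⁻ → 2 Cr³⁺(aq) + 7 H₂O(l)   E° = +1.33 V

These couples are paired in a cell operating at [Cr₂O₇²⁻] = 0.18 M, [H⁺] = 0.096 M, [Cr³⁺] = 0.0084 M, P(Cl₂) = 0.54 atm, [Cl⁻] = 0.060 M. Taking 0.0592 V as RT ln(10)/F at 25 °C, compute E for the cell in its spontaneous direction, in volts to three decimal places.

Cl₂/Cl⁻ is the cathode (higher E°), Cr₂O₇²⁻/Cr³⁺ the anode: E°cell = +1.37 − (+1.33) = +0.04 V, n = 6.
Overall: 3 Cl₂(g) + 2 Cr³⁺(aq) + 7 H₂O(l) → 6 Cl⁻(aq) + Cr₂O₇²⁻(aq) + 14 H⁺(aq)
Q = [Cl⁻]^6·[Cr₂O₇²⁻]·[H⁺]^14 / (P(Cl₂)^3·[Cr³⁺]^2); log Q = -17.370.
E = E° − (0.0592/n) log Q = +0.04 − (0.0592/6)(-17.370) = +0.211 V.

+0.211 V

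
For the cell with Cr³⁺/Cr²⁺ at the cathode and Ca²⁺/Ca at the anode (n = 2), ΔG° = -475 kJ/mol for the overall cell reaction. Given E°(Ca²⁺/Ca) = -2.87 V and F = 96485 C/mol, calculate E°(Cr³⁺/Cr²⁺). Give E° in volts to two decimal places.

E°cell = −ΔG°/(nF) = −(-475×10³)/((2)(96485)) = +2.462 V.
Since Cr³⁺/Cr²⁺ is the cathode and Ca²⁺/Ca the anode, E°cell = E°(Cr³⁺/Cr²⁺) − E°(Ca²⁺/Ca).
So E°(Cr³⁺/Cr²⁺) = E°cell + E°(Ca²⁺/Ca) = +2.462 + (-2.87) = -0.41 V.

-0.41 V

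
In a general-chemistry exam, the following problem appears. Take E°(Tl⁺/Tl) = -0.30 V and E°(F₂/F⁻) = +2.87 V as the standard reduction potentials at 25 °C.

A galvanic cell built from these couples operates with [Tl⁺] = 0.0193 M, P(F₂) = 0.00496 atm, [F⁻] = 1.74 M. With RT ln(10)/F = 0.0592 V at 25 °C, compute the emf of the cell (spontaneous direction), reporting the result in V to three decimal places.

+3.189 V

F₂/F⁻ is the cathode (higher E°), Tl⁺/Tl the anode: E°cell = +2.87 − (-0.30) = +3.17 V, n = 2.
Overall: F₂(g) + 2 Tl(s) → 2 F⁻(aq) + 2 Tl⁺(aq)
Q = [F⁻]^2·[Tl⁺]^2 / (P(F₂)); log Q = -0.643.
E = E° − (0.0592/n) log Q = +3.17 − (0.0592/2)(-0.643) = +3.189 V.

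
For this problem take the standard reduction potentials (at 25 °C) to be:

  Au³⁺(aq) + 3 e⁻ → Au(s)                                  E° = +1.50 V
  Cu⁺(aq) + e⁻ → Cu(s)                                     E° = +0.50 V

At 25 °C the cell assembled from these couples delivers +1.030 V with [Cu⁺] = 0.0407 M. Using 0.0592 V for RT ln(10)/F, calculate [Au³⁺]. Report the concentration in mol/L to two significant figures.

0.0022 M

Au³⁺/Au is the cathode, Cu⁺/Cu the anode: E°cell = +1.00 V, n = 3.
Overall reaction: Au³⁺(aq) + 3 Cu(s) → Au(s) + 3 Cu⁺(aq); Q = [Cu⁺]^3/[Au³⁺]^1.
From E = E° − (0.0592/n) log Q: log Q = (E° − E)·n/0.0592 = (+1.00 − (+1.030))·3/0.0592 = -1.5203.
So 1·log[Au³⁺] = 3·log(0.0407) − log Q = -4.1712 − (-1.5203) = -2.6509; [Au³⁺] = 10^(-2.6509) ≈ 0.0022 M.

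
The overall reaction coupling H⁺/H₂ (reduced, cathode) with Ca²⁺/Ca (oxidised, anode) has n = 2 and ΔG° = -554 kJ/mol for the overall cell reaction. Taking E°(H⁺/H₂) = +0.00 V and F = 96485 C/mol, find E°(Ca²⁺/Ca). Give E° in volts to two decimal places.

E°cell = −ΔG°/(nF) = −(-554×10³)/((2)(96485)) = +2.871 V.
Since H⁺/H₂ is the cathode and Ca²⁺/Ca the anode, E°cell = E°(H⁺/H₂) − E°(Ca²⁺/Ca).
So E°(Ca²⁺/Ca) = E°(H⁺/H₂) − E°cell = (+0.00) − (+2.871) = -2.87 V.

-2.87 V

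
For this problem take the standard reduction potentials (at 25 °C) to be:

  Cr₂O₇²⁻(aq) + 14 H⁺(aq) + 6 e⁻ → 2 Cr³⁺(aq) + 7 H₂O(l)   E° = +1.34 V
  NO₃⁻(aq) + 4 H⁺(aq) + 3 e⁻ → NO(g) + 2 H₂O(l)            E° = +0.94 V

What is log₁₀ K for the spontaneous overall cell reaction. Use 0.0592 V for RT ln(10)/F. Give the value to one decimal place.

Cathode: Cr₂O₇²⁻/Cr³⁺; anode: NO₃⁻/NO. E°cell = +0.40 V, n = 6.
log K = nE°cell / 0.0592 = (6)(+0.40) / 0.0592 = 40.5.

40.5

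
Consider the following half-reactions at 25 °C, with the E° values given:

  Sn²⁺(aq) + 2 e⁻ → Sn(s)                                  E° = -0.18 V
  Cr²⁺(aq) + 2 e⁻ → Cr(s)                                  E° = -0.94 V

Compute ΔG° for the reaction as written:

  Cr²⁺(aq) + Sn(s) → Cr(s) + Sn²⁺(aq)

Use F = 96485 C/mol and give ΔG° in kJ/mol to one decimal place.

+146.7 kJ/mol

As written, Cr²⁺/Cr is reduced (cathode) and Sn²⁺/Sn is oxidised (anode), so E°cell = (-0.94) − (-0.18) = -0.76 V.
Balancing electrons gives n = 2.
ΔG° = −nFE° = −(2)(96485)(-0.76) = 146,657 J = +146.7 kJ/mol.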